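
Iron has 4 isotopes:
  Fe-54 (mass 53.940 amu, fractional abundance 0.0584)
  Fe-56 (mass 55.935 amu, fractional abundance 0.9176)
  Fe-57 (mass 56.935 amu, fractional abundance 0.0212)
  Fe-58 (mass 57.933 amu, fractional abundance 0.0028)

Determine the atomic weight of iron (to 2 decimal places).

Average mass = Σ (abundance × isotope mass) = 0.0584 × 53.940 + 0.9176 × 55.935 + 0.0212 × 56.935 + 0.0028 × 57.933
= 3.1501 + 51.3260 + 1.2070 + 0.1622 = 55.8453 amu

55.85 amu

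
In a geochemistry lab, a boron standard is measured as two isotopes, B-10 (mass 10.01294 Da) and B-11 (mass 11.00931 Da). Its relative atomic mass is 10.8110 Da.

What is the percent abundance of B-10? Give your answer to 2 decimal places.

Let x be the fractional abundance of B-10; then B-11 has abundance 1 − x.
10.01294·x + 11.00931·(1 − x) = 10.8110
(10.01294 − 11.00931)·x = 10.8110 − 11.00931
x = -0.19831 / -0.99637 = 0.19903 → 19.90% B-10, 80.10% B-11.

19.90%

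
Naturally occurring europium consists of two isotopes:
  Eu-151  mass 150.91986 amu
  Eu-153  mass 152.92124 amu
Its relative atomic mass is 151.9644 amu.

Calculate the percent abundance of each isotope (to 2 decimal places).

Eu-151: 47.81%, Eu-153: 52.19%

Let x be the fractional abundance of Eu-151; then Eu-153 has abundance 1 − x.
150.91986·x + 152.92124·(1 − x) = 151.9644
(150.91986 − 152.92124)·x = 151.9644 − 152.92124
x = -0.95684 / -2.00138 = 0.47809 → 47.81% Eu-151, 52.19% Eu-153.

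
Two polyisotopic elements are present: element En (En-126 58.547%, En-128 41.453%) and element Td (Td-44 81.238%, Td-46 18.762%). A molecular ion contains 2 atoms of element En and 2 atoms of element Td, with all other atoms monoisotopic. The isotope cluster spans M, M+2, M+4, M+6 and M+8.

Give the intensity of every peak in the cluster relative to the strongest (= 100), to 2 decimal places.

53.25 : 100.00 : 64.36 : 16.35 : 1.42

Element En pattern (n=2): 0.34277512 : 0.48538976 : 0.17183512
Element Td pattern (n=2): 0.65996126 : 0.30483747 : 0.03520126
Convolve the two distributions (both contribute in 2-u steps):
  M: 0.34277512×0.65996126 = 0.226218
  M+2: 0.34277512×0.30483747 + 0.48538976×0.65996126 = 0.424829
  M+4: 0.34277512×0.03520126 + 0.48538976×0.30483747 + 0.17183512×0.65996126 = 0.273436
  M+6: 0.48538976×0.03520126 + 0.17183512×0.30483747 = 0.069468
  M+8: 0.17183512×0.03520126 = 0.006049
Scale to base peak (0.424829) = 100: 53.25 : 100.00 : 64.36 : 16.35 : 1.42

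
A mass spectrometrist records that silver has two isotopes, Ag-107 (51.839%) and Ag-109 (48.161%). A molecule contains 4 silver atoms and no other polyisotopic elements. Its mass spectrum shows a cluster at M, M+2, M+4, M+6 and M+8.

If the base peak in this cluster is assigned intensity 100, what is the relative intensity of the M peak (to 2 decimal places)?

Binomial terms of (0.51839 + 0.48161)^4: M 0.0722, M+2 0.2684, M+4 0.3740, M+6 0.2316, M+8 0.0538 → M+4 is the base peak.
P(M+4) = C(4,2) × 0.51839^2 × 0.48161^2 = 6 × 0.26872819 × 0.23194819 = 0.373986 (base)
P(M) = C(4,0) × 0.51839^4 × 0.48161^0 = 1 × 0.07221484 × 1.0000 = 0.072215
Relative intensity = 0.072215 / 0.373986 × 100 = 19.31

19.31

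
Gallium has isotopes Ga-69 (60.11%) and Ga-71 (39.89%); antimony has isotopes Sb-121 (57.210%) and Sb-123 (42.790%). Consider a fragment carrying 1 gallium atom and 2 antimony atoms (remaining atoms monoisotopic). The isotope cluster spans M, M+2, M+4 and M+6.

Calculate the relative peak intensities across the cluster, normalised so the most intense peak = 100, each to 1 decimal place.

Gallium pattern (n=1): 0.6011 : 0.3989
Antimony pattern (n=2): 0.32729841 : 0.48960318 : 0.18309841
Convolve the two distributions (both contribute in 2-u steps):
  M: 0.6011×0.32729841 = 0.196739
  M+2: 0.6011×0.48960318 + 0.3989×0.32729841 = 0.424860
  M+4: 0.6011×0.18309841 + 0.3989×0.48960318 = 0.305363
  M+6: 0.3989×0.18309841 = 0.073038
Scale to base peak (0.424860) = 100: 46.3 : 100.0 : 71.9 : 17.2

46.3 : 100.0 : 71.9 : 17.2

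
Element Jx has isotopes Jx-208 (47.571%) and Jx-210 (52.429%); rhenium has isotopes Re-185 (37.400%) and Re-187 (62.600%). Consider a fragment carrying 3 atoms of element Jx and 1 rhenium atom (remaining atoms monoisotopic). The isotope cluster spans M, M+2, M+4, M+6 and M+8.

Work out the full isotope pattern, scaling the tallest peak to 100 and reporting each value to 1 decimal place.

10.9 : 54.3 : 100.0 : 81.0 : 24.4

Element Jx pattern (n=3): 0.10765317 : 0.35594049 : 0.3922895 : 0.14411684
Rhenium pattern (n=1): 0.3740 : 0.6260
Convolve the two distributions (both contribute in 2-u steps):
  M: 0.10765317×0.3740 = 0.040262
  M+2: 0.10765317×0.6260 + 0.35594049×0.3740 = 0.200513
  M+4: 0.35594049×0.6260 + 0.3922895×0.3740 = 0.369535
  M+6: 0.3922895×0.6260 + 0.14411684×0.3740 = 0.299473
  M+8: 0.14411684×0.6260 = 0.090217
Scale to base peak (0.369535) = 100: 10.9 : 54.3 : 100.0 : 81.0 : 24.4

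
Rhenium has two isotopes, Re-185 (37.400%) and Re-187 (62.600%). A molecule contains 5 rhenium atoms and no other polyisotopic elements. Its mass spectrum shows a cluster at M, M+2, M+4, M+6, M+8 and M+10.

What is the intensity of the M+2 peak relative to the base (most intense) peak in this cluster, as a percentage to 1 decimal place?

17.8%

(0.37400 + 0.62600)^5 gives M 0.0073, M+2 0.0612, M+4 0.2050, M+6 0.3431, M+8 0.2872, M+10 0.0961; the largest is M+6.
P(M+6) = C(5,3) × 0.37400^2 × 0.62600^3 = 10 × 0.139876 × 0.24531438 = 0.343136 (base)
P(M+2) = C(5,1) × 0.37400^4 × 0.62600^1 = 5 × 0.0195653 × 0.6260 = 0.061239
Relative intensity = 0.061239 / 0.343136 × 100 = 17.8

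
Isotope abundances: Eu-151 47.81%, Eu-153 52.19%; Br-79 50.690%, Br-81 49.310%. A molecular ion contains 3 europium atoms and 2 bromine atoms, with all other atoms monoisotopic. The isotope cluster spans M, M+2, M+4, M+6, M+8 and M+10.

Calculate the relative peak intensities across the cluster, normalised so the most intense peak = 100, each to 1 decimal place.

Europium pattern (n=3): 0.10928391 : 0.3578871 : 0.39067407 : 0.14215492
Bromine pattern (n=2): 0.25694761 : 0.49990478 : 0.24314761
Convolve the two distributions (both contribute in 2-u steps):
  M: 0.10928391×0.25694761 = 0.028080
  M+2: 0.10928391×0.49990478 + 0.3578871×0.25694761 = 0.146590
  M+4: 0.10928391×0.24314761 + 0.3578871×0.49990478 + 0.39067407×0.25694761 = 0.305864
  M+6: 0.3578871×0.24314761 + 0.39067407×0.49990478 + 0.14215492×0.25694761 = 0.318846
  M+8: 0.39067407×0.24314761 + 0.14215492×0.49990478 = 0.166055
  M+10: 0.14215492×0.24314761 = 0.034565
Scale to base peak (0.318846) = 100: 8.8 : 46.0 : 95.9 : 100.0 : 52.1 : 10.8

8.8 : 46.0 : 95.9 : 100.0 : 52.1 : 10.8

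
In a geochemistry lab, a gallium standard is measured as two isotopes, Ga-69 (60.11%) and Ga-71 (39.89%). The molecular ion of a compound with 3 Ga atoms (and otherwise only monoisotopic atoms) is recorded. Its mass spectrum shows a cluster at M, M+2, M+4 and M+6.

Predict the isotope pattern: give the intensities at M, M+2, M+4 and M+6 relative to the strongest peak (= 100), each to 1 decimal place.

Each Ga atom is independently Ga-69 (p = 0.6011) or Ga-71 (q = 0.3989); the cluster is the binomial expansion (p + q)^3.
P(M) = 0.6011^3 = 0.217190
P(M+2) = 3 × 0.6011^2 × 0.3989^1 = 0.432393
P(M+4) = 3 × 0.6011^1 × 0.3989^2 = 0.286943
P(M+6) = 0.3989^3 = 0.063473
The M+2 peak is largest (0.432393); scaling to 100 gives 50.2 : 100.0 : 66.4 : 14.7.

50.2 : 100.0 : 66.4 : 14.7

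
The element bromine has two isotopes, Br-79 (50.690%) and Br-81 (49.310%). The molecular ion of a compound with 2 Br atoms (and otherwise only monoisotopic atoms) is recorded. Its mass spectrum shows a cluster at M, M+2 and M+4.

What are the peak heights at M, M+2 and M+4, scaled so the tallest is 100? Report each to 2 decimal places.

The 2 Br atoms are independent, so intensities follow the terms of (0.50690 + 0.49310)^2.
P(M) = 0.50690^2 = 0.256948
P(M+2) = 2 × 0.50690^1 × 0.49310^1 = 0.499905
P(M+4) = 0.49310^2 = 0.243148
The M+2 peak is largest (0.499905); scaling to 100 gives 51.40 : 100.00 : 48.64.

51.40 : 100.00 : 48.64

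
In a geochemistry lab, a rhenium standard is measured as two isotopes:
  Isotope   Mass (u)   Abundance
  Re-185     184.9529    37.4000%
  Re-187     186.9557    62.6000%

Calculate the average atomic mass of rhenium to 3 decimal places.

Weight each isotope mass by its fractional abundance: 0.374000 × 184.9529 + 0.626000 × 186.9557
= 69.17238 + 117.03427 = 186.20665 u

186.207 u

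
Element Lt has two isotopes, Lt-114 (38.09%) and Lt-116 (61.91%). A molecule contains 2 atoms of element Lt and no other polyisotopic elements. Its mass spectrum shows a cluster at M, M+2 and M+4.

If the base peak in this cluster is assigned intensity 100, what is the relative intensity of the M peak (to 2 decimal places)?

30.76

Binomial terms of (0.3809 + 0.6191)^2: M 0.1451, M+2 0.4716, M+4 0.3833 → M+2 is the base peak.
P(M+2) = C(2,1) × 0.3809^1 × 0.6191^1 = 2 × 0.3809 × 0.6191 = 0.471630 (base)
P(M) = C(2,0) × 0.3809^2 × 0.6191^0 = 1 × 0.14508481 × 1.0000 = 0.145085
Relative intensity = 0.145085 / 0.471630 × 100 = 30.76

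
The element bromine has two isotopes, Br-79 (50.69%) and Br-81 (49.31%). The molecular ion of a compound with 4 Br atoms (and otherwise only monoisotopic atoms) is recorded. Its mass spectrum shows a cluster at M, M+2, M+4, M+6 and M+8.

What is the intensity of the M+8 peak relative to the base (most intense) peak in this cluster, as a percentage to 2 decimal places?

Binomial terms of (0.5069 + 0.4931)^4: M 0.0660, M+2 0.2569, M+4 0.3749, M+6 0.2431, M+8 0.0591 → M+4 is the base peak.
P(M+4) = C(4,2) × 0.5069^2 × 0.4931^2 = 6 × 0.25694761 × 0.24314761 = 0.374857 (base)
P(M+8) = C(4,4) × 0.5069^0 × 0.4931^4 = 1 × 1.0000 × 0.05912076 = 0.059121
Relative intensity = 0.059121 / 0.374857 × 100 = 15.77

15.77%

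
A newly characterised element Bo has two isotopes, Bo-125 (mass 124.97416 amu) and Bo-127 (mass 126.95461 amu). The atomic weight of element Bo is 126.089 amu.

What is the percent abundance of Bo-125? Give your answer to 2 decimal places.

43.71%

Writing the weighted mean with unknown fraction x of Bo-125:
124.97416·x + 126.95461·(1 − x) = 126.089
(124.97416 − 126.95461)·x = 126.089 − 126.95461
x = -0.86561 / -1.98045 = 0.43708 → 43.71% Bo-125, 56.29% Bo-127.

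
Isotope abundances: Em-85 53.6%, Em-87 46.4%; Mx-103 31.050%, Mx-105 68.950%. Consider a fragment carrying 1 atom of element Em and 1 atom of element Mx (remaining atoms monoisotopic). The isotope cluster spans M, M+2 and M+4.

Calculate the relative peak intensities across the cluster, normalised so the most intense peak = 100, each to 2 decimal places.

Element Em pattern (n=1): 0.5360 : 0.4640
Element Mx pattern (n=1): 0.3105 : 0.6895
Convolve the two distributions (both contribute in 2-u steps):
  M: 0.5360×0.3105 = 0.166428
  M+2: 0.5360×0.6895 + 0.4640×0.3105 = 0.513644
  M+4: 0.4640×0.6895 = 0.319928
Scale to base peak (0.513644) = 100: 32.40 : 100.00 : 62.29

32.40 : 100.00 : 62.29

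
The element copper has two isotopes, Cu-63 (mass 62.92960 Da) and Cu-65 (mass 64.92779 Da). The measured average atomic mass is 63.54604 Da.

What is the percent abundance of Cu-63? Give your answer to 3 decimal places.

Let x be the fractional abundance of Cu-63; then Cu-65 has abundance 1 − x.
62.92960·x + 64.92779·(1 − x) = 63.54604
(62.92960 − 64.92779)·x = 63.54604 − 64.92779
x = -1.38175 / -1.99819 = 0.69150 → 69.150% Cu-63, 30.850% Cu-65.

69.150%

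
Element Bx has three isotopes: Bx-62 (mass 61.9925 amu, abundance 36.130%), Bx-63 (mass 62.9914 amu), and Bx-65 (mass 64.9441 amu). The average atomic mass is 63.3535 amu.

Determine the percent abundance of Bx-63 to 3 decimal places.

Let x and y be the fractions of Bx-63 and Bx-65. Then x + y = 1 − 0.36130 = 0.63870 and 62.9914x + 64.9441y = 63.3535 − 0.36130×61.9925 = 40.95560975.
Substituting: 62.9914x + 64.9441(0.63870 − x) = 40.95560975
(62.9914 − 64.9441)x = -0.52418692  ⇒  x = 0.26844, y = 0.37026
Bx-63: 26.844%, Bx-65: 37.026%.

26.844%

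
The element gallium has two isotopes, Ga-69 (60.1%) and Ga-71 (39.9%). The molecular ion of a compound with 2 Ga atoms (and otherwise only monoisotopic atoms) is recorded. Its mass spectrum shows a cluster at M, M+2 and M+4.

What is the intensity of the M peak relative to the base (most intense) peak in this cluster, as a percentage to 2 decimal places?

Binomial terms of (0.601 + 0.399)^2: M 0.3612, M+2 0.4796, M+4 0.1592 → M+2 is the base peak.
P(M+2) = C(2,1) × 0.601^1 × 0.399^1 = 2 × 0.6010 × 0.3990 = 0.479598 (base)
P(M) = C(2,0) × 0.601^2 × 0.399^0 = 1 × 0.361201 × 1.0000 = 0.361201
Relative intensity = 0.361201 / 0.479598 × 100 = 75.31

75.31%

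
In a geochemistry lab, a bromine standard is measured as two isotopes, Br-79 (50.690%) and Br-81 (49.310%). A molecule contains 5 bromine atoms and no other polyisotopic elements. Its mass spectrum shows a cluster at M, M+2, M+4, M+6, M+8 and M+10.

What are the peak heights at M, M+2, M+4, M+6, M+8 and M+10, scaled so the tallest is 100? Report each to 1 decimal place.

Each Br atom is independently Br-79 (p = 0.50690) or Br-81 (q = 0.49310); the cluster is the binomial expansion (p + q)^5.
P(M) = 0.50690^5 = 0.033467
P(M+2) = 5 × 0.50690^4 × 0.49310^1 = 0.162777
P(M+4) = 10 × 0.50690^3 × 0.49310^2 = 0.316692
P(M+6) = 10 × 0.50690^2 × 0.49310^3 = 0.308070
P(M+8) = 5 × 0.50690^1 × 0.49310^4 = 0.149842
P(M+10) = 0.49310^5 = 0.029152
The M+4 peak is largest (0.316692); scaling to 100 gives 10.6 : 51.4 : 100.0 : 97.3 : 47.3 : 9.2.

10.6 : 51.4 : 100.0 : 97.3 : 47.3 : 9.2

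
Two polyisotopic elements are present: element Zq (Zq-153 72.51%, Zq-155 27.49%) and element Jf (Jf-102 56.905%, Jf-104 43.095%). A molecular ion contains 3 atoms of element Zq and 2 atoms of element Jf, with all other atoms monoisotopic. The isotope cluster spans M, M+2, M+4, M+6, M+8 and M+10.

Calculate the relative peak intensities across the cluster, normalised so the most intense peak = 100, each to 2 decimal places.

36.66 : 97.24 : 100.00 : 49.86 : 12.09 : 1.15

Element Zq pattern (n=3): 0.38123583 : 0.43360253 : 0.16438744 : 0.0207742
Element Jf pattern (n=2): 0.3238179 : 0.49046419 : 0.1857179
Convolve the two distributions (both contribute in 2-u steps):
  M: 0.38123583×0.3238179 = 0.123451
  M+2: 0.38123583×0.49046419 + 0.43360253×0.3238179 = 0.327391
  M+4: 0.38123583×0.1857179 + 0.43360253×0.49046419 + 0.16438744×0.3238179 = 0.336700
  M+6: 0.43360253×0.1857179 + 0.16438744×0.49046419 + 0.0207742×0.3238179 = 0.167881
  M+8: 0.16438744×0.1857179 + 0.0207742×0.49046419 = 0.040719
  M+10: 0.0207742×0.1857179 = 0.003858
Scale to base peak (0.336700) = 100: 36.66 : 97.24 : 100.00 : 49.86 : 12.09 : 1.15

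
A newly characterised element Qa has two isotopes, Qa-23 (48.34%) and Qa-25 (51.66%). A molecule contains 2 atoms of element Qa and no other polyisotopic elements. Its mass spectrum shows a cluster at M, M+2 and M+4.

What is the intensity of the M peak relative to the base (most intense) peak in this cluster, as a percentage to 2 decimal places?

46.79%

Binomial terms of (0.4834 + 0.5166)^2: M 0.2337, M+2 0.4994, M+4 0.2669 → M+2 is the base peak.
P(M+2) = C(2,1) × 0.4834^1 × 0.5166^1 = 2 × 0.4834 × 0.5166 = 0.499449 (base)
P(M) = C(2,0) × 0.4834^2 × 0.5166^0 = 1 × 0.23367556 × 1.0000 = 0.233676
Relative intensity = 0.233676 / 0.499449 × 100 = 46.79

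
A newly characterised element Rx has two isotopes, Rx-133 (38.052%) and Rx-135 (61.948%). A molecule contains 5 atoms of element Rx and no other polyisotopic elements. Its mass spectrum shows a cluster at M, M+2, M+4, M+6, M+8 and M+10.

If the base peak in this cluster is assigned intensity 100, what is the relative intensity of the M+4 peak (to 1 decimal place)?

Binomial terms of (0.38052 + 0.61948)^5: M 0.0080, M+2 0.0649, M+4 0.2114, M+6 0.3442, M+8 0.2802, M+10 0.0912 → M+6 is the base peak.
P(M+6) = C(5,3) × 0.38052^2 × 0.61948^3 = 10 × 0.14479547 × 0.23772884 = 0.344221 (base)
P(M+4) = C(5,2) × 0.38052^3 × 0.61948^2 = 10 × 0.05509757 × 0.38375547 = 0.211440
Relative intensity = 0.211440 / 0.344221 × 100 = 61.4

61.4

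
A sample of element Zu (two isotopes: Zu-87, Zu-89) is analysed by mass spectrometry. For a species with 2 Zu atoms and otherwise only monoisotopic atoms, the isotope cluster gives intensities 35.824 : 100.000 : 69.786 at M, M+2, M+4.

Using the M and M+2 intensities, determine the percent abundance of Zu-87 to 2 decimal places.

Write p for the Zu-87 fraction. I(M+2)/I(M) = [C(2,1)·p^1·(1−p)] / p^2 = 2·(1−p)/p = 100.000/35.824 = 2.7914
(1−p)/p = 2.7914/2 = 1.3957  ⇒  p = 1/(1 + 1.3957) = 0.4174
Zu-87: 41.74%, Zu-89: 58.26%.

41.74%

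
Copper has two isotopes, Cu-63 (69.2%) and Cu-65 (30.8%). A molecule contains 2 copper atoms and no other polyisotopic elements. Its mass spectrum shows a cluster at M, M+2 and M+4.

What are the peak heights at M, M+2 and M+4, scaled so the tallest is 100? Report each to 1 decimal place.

Expanding (0.692 + 0.308)^2:
P(M) = 0.692^2 = 0.478864
P(M+2) = 2 × 0.692^1 × 0.308^1 = 0.426272
P(M+4) = 0.308^2 = 0.094864
The M peak is largest (0.478864); scaling to 100 gives 100.0 : 89.0 : 19.8.

100.0 : 89.0 : 19.8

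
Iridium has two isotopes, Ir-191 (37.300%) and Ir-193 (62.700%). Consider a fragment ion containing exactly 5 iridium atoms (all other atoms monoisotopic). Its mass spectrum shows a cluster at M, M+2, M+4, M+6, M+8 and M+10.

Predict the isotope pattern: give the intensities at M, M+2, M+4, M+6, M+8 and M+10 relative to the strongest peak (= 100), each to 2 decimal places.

Each Ir atom is independently Ir-191 (p = 0.37300) or Ir-193 (q = 0.62700); the cluster is the binomial expansion (p + q)^5.
P(M) = 0.37300^5 = 0.007220
P(M+2) = 5 × 0.37300^4 × 0.62700^1 = 0.060684
P(M+4) = 10 × 0.37300^3 × 0.62700^2 = 0.204015
P(M+6) = 10 × 0.37300^2 × 0.62700^3 = 0.342942
P(M+8) = 5 × 0.37300^1 × 0.62700^4 = 0.288237
P(M+10) = 0.62700^5 = 0.096903
The M+6 peak is largest (0.342942); scaling to 100 gives 2.11 : 17.70 : 59.49 : 100.00 : 84.05 : 28.26.

2.11 : 17.70 : 59.49 : 100.00 : 84.05 : 28.26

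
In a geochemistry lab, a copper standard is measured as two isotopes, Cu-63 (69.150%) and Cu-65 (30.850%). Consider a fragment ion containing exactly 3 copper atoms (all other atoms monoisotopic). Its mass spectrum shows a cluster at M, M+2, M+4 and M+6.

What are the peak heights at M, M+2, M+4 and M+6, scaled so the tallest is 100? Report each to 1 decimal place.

The 3 Cu atoms are independent, so intensities follow the terms of (0.69150 + 0.30850)^3.
P(M) = 0.69150^3 = 0.330656
P(M+2) = 3 × 0.69150^2 × 0.30850^1 = 0.442548
P(M+4) = 3 × 0.69150^1 × 0.30850^2 = 0.197435
P(M+6) = 0.30850^3 = 0.029361
The M+2 peak is largest (0.442548); scaling to 100 gives 74.7 : 100.0 : 44.6 : 6.6.

74.7 : 100.0 : 44.6 : 6.6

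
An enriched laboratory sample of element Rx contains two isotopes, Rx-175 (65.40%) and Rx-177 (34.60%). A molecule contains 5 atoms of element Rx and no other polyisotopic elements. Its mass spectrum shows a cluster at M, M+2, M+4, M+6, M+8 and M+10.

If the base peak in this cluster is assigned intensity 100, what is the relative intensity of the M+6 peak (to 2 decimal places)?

52.91

(0.6540 + 0.3460)^5 gives M 0.1196, M+2 0.3165, M+4 0.3349, M+6 0.1772, M+8 0.0469, M+10 0.0050; the largest is M+4.
P(M+4) = C(5,2) × 0.6540^3 × 0.3460^2 = 10 × 0.27972626 × 0.119716 = 0.334877 (base)
P(M+6) = C(5,3) × 0.6540^2 × 0.3460^3 = 10 × 0.427716 × 0.04142174 = 0.177167
Relative intensity = 0.177167 / 0.334877 × 100 = 52.91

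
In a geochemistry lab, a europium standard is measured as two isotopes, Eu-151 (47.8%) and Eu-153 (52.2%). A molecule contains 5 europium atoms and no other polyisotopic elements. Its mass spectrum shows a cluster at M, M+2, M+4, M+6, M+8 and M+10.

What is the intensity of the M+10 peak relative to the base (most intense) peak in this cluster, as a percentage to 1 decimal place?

Binomial terms of (0.478 + 0.522)^5: M 0.0250, M+2 0.1363, M+4 0.2976, M+6 0.3250, M+8 0.1775, M+10 0.0388 → M+6 is the base peak.
P(M+6) = C(5,3) × 0.478^2 × 0.522^3 = 10 × 0.228484 × 0.14223665 = 0.324988 (base)
P(M+10) = C(5,5) × 0.478^0 × 0.522^5 = 1 × 1.0000 × 0.03875721 = 0.038757
Relative intensity = 0.038757 / 0.324988 × 100 = 11.9

11.9%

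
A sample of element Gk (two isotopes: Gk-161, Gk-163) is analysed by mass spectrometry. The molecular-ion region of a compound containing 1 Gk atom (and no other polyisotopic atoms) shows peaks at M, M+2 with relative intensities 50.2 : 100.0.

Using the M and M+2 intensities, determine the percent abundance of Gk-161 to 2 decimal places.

33.42%

If p is the fraction of Gk that is Gk-161, then I(M+2)/I(M) = [C(1,1)·p^0·(1−p)] / p^1 = 1·(1−p)/p = 100.0/50.2 = 1.9920
(1−p)/p = 1.9920/1 = 1.9920  ⇒  p = 1/(1 + 1.9920) = 0.3342
Gk-161: 33.42%, Gk-163: 66.58%.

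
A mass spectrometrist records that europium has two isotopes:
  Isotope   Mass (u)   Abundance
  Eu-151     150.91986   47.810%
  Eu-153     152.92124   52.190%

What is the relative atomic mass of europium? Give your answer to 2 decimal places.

151.96 u

Ar = Σ fᵢ·mᵢ = 0.47810 × 150.91986 + 0.52190 × 152.92124
= 72.154785 + 79.809595 = 151.964380 u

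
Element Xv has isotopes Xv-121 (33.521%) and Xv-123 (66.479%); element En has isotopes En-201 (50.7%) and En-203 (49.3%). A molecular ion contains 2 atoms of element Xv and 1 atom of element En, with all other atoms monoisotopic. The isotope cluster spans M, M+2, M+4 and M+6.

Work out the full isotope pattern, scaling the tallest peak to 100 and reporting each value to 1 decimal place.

12.8 : 63.4 : 100.0 : 49.1

Element Xv pattern (n=2): 0.11236574 : 0.44568851 : 0.44194574
Element En pattern (n=1): 0.5070 : 0.4930
Convolve the two distributions (both contribute in 2-u steps):
  M: 0.11236574×0.5070 = 0.056969
  M+2: 0.11236574×0.4930 + 0.44568851×0.5070 = 0.281360
  M+4: 0.44568851×0.4930 + 0.44194574×0.5070 = 0.443791
  M+6: 0.44194574×0.4930 = 0.217879
Scale to base peak (0.443791) = 100: 12.8 : 63.4 : 100.0 : 49.1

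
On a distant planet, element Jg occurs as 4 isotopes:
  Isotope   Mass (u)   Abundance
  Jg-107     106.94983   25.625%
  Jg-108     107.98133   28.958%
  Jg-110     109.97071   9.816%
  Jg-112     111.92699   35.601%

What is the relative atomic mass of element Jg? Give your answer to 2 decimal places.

109.32 u

Average mass = Σ (abundance × isotope mass) = 0.25625 × 106.94983 + 0.28958 × 107.98133 + 0.09816 × 109.97071 + 0.35601 × 111.92699
= 27.405894 + 31.269234 + 10.794725 + 39.847128 = 109.316981 u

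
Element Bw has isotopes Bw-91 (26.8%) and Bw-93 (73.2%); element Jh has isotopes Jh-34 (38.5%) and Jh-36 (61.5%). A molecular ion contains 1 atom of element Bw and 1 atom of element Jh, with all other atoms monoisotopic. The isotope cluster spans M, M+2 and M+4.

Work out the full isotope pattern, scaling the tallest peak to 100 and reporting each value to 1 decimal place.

Element Bw pattern (n=1): 0.2680 : 0.7320
Element Jh pattern (n=1): 0.3850 : 0.6150
Convolve the two distributions (both contribute in 2-u steps):
  M: 0.2680×0.3850 = 0.103180
  M+2: 0.2680×0.6150 + 0.7320×0.3850 = 0.446640
  M+4: 0.7320×0.6150 = 0.450180
Scale to base peak (0.450180) = 100: 22.9 : 99.2 : 100.0

22.9 : 99.2 : 100.0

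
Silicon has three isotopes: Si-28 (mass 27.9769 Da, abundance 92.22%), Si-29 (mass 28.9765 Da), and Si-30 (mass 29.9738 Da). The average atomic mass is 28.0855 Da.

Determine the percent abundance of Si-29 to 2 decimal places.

4.69%

The remaining 7.78% is split between Si-29 (fraction x) and Si-30 (fraction 0.0778 − x).
Substituting: 28.9765x + 29.9738(0.0778 − x) = 2.28520282
(28.9765 − 29.9738)x = -0.04675882  ⇒  x = 0.04689, y = 0.03091
Si-29: 4.69%, Si-30: 3.09%.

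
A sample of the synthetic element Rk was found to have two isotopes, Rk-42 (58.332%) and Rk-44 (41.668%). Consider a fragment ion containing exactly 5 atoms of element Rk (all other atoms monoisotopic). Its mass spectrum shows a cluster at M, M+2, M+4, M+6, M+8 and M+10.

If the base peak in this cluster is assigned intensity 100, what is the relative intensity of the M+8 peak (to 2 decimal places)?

25.51

Binomial terms of (0.58332 + 0.41668)^5: M 0.0675, M+2 0.2412, M+4 0.3446, M+6 0.2462, M+8 0.0879, M+10 0.0126 → M+4 is the base peak.
P(M+4) = C(5,2) × 0.58332^3 × 0.41668^2 = 10 × 0.19848176 × 0.17362222 = 0.344608 (base)
P(M+8) = C(5,4) × 0.58332^1 × 0.41668^4 = 5 × 0.58332 × 0.03014468 = 0.087920
Relative intensity = 0.087920 / 0.344608 × 100 = 25.51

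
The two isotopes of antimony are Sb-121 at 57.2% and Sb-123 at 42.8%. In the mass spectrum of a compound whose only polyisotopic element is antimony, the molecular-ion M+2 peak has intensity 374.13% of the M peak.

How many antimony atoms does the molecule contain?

5

The M+2/M ratio from n Sb atoms is n · q/p = n · 0.428/0.572.
n = 3.7413 × 0.572/0.428 = 5.00 ≈ 5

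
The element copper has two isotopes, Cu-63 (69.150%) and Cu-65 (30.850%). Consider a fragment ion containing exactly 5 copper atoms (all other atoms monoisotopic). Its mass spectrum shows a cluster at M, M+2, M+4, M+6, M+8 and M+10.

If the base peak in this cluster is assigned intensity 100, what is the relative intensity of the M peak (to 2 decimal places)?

44.83

(0.69150 + 0.30850)^5 gives M 0.1581, M+2 0.3527, M+4 0.3147, M+6 0.1404, M+8 0.0313, M+10 0.0028; the largest is M+2.
P(M+2) = C(5,1) × 0.69150^4 × 0.30850^1 = 5 × 0.2286487 × 0.3085 = 0.352691 (base)
P(M) = C(5,0) × 0.69150^5 × 0.30850^0 = 1 × 0.15811058 × 1.0000 = 0.158111
Relative intensity = 0.158111 / 0.352691 × 100 = 44.83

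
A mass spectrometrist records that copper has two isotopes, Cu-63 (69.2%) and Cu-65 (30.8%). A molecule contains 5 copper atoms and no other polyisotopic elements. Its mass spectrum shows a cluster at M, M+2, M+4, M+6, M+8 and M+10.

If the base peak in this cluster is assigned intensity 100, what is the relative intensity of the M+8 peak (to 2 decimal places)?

8.82

Binomial terms of (0.692 + 0.308)^5: M 0.1587, M+2 0.3531, M+4 0.3144, M+6 0.1399, M+8 0.0311, M+10 0.0028 → M+2 is the base peak.
P(M+2) = C(5,1) × 0.692^4 × 0.308^1 = 5 × 0.22931073 × 0.3080 = 0.353139 (base)
P(M+8) = C(5,4) × 0.692^1 × 0.308^4 = 5 × 0.6920 × 0.00899918 = 0.031137
Relative intensity = 0.031137 / 0.353139 × 100 = 8.82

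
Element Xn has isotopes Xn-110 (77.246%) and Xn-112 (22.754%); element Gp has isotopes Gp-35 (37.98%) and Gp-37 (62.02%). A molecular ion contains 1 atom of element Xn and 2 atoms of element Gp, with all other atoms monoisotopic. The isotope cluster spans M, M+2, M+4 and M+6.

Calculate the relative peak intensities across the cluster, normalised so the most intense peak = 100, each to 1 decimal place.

27.6 : 98.1 : 100.0 : 21.6

Element Xn pattern (n=1): 0.77246 : 0.22754
Element Gp pattern (n=2): 0.14424804 : 0.47110392 : 0.38464804
Convolve the two distributions (both contribute in 2-u steps):
  M: 0.77246×0.14424804 = 0.111426
  M+2: 0.77246×0.47110392 + 0.22754×0.14424804 = 0.396731
  M+4: 0.77246×0.38464804 + 0.22754×0.47110392 = 0.404320
  M+6: 0.22754×0.38464804 = 0.087523
Scale to base peak (0.404320) = 100: 27.6 : 98.1 : 100.0 : 21.6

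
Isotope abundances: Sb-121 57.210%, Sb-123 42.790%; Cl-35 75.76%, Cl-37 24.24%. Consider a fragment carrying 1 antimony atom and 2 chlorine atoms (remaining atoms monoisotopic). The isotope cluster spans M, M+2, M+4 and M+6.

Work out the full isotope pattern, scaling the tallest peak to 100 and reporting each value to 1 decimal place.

72.1 : 100.0 : 41.9 : 5.5

Antimony pattern (n=1): 0.5721 : 0.4279
Chlorine pattern (n=2): 0.57395776 : 0.36728448 : 0.05875776
Convolve the two distributions (both contribute in 2-u steps):
  M: 0.5721×0.57395776 = 0.328361
  M+2: 0.5721×0.36728448 + 0.4279×0.57395776 = 0.455720
  M+4: 0.5721×0.05875776 + 0.4279×0.36728448 = 0.190776
  M+6: 0.4279×0.05875776 = 0.025142
Scale to base peak (0.455720) = 100: 72.1 : 100.0 : 41.9 : 5.5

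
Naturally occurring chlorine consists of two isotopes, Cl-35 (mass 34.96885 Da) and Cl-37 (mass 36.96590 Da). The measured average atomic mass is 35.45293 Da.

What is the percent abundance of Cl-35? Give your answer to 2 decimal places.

75.76%

Let x be the fractional abundance of Cl-35; then Cl-37 has abundance 1 − x.
34.96885·x + 36.96590·(1 − x) = 35.45293
(34.96885 − 36.96590)·x = 35.45293 − 36.96590
x = -1.51297 / -1.99705 = 0.75760 → 75.76% Cl-35, 24.24% Cl-37.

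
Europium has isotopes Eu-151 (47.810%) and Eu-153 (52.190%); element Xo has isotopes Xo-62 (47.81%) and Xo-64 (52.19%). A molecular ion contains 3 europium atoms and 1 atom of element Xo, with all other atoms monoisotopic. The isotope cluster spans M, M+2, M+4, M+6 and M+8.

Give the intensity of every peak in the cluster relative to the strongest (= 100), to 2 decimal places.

13.99 : 61.07 : 100.00 : 72.77 : 19.86

Europium pattern (n=3): 0.10928391 : 0.3578871 : 0.39067407 : 0.14215492
Element Xo pattern (n=1): 0.4781 : 0.5219
Convolve the two distributions (both contribute in 2-u steps):
  M: 0.10928391×0.4781 = 0.052249
  M+2: 0.10928391×0.5219 + 0.3578871×0.4781 = 0.228141
  M+4: 0.3578871×0.5219 + 0.39067407×0.4781 = 0.373563
  M+6: 0.39067407×0.5219 + 0.14215492×0.4781 = 0.271857
  M+8: 0.14215492×0.5219 = 0.074191
Scale to base peak (0.373563) = 100: 13.99 : 61.07 : 100.00 : 72.77 : 19.86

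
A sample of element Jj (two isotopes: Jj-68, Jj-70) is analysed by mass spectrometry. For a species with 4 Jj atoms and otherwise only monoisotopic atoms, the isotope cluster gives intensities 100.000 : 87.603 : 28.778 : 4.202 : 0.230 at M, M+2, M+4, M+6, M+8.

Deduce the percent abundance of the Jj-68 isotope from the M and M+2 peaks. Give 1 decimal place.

If p is the fraction of Jj that is Jj-68, then I(M+2)/I(M) = [C(4,1)·p^3·(1−p)] / p^4 = 4·(1−p)/p = 87.603/100.000 = 0.8760
(1−p)/p = 0.8760/4 = 0.2190  ⇒  p = 1/(1 + 0.2190) = 0.8203
Jj-68: 82.0%, Jj-70: 18.0%.

82.0%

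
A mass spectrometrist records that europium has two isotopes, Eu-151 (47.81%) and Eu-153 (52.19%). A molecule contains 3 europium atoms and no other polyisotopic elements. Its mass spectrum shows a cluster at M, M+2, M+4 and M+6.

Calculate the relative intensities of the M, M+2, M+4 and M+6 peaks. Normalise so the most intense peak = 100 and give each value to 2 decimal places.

27.97 : 91.61 : 100.00 : 36.39

Each Eu atom is independently Eu-151 (p = 0.4781) or Eu-153 (q = 0.5219); the cluster is the binomial expansion (p + q)^3.
P(M) = 0.4781^3 = 0.109284
P(M+2) = 3 × 0.4781^2 × 0.5219^1 = 0.357887
P(M+4) = 3 × 0.4781^1 × 0.5219^2 = 0.390674
P(M+6) = 0.5219^3 = 0.142155
The M+4 peak is largest (0.390674); scaling to 100 gives 27.97 : 91.61 : 100.00 : 36.39.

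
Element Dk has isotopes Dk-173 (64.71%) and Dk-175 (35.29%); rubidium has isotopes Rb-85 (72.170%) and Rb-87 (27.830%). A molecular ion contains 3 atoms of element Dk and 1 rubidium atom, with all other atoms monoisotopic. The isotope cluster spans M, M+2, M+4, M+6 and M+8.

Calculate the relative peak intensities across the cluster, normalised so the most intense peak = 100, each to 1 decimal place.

Element Dk pattern (n=3): 0.27096563 : 0.44331835 : 0.24176642 : 0.0439496
Rubidium pattern (n=1): 0.7217 : 0.2783
Convolve the two distributions (both contribute in 2-u steps):
  M: 0.27096563×0.7217 = 0.195556
  M+2: 0.27096563×0.2783 + 0.44331835×0.7217 = 0.395353
  M+4: 0.44331835×0.2783 + 0.24176642×0.7217 = 0.297858
  M+6: 0.24176642×0.2783 + 0.0439496×0.7217 = 0.099002
  M+8: 0.0439496×0.2783 = 0.012231
Scale to base peak (0.395353) = 100: 49.5 : 100.0 : 75.3 : 25.0 : 3.1

49.5 : 100.0 : 75.3 : 25.0 : 3.1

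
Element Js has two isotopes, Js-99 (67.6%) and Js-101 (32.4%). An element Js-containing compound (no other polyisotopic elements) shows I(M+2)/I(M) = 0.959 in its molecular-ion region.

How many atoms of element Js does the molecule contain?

2

The M+2/M ratio from n Js atoms is n · q/p = n · 0.324/0.676.
n = 0.959 × 0.676/0.324 = 2.00 ≈ 2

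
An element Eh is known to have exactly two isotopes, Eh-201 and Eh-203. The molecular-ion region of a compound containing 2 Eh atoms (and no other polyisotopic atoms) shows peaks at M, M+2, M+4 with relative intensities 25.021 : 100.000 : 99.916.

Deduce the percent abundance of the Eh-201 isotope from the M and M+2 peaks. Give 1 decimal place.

Let p = fractional abundance of Eh-201. I(M+2)/I(M) = [C(2,1)·p^1·(1−p)] / p^2 = 2·(1−p)/p = 100.000/25.021 = 3.9966
(1−p)/p = 3.9966/2 = 1.9983  ⇒  p = 1/(1 + 1.9983) = 0.3335
Eh-201: 33.4%, Eh-203: 66.6%.

33.4%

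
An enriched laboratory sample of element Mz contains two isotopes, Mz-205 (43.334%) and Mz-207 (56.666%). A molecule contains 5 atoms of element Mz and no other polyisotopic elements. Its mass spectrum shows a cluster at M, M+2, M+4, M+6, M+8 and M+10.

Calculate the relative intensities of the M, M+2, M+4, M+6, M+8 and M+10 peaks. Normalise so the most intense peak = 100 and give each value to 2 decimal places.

4.47 : 29.24 : 76.47 : 100.00 : 65.38 : 17.10

Expanding (0.43334 + 0.56666)^5:
P(M) = 0.43334^5 = 0.015281
P(M+2) = 5 × 0.43334^4 × 0.56666^1 = 0.099910
P(M+4) = 10 × 0.43334^3 × 0.56666^2 = 0.261295
P(M+6) = 10 × 0.43334^2 × 0.56666^3 = 0.341684
P(M+8) = 5 × 0.43334^1 × 0.56666^4 = 0.223403
P(M+10) = 0.56666^5 = 0.058427
The M+6 peak is largest (0.341684); scaling to 100 gives 4.47 : 29.24 : 76.47 : 100.00 : 65.38 : 17.10.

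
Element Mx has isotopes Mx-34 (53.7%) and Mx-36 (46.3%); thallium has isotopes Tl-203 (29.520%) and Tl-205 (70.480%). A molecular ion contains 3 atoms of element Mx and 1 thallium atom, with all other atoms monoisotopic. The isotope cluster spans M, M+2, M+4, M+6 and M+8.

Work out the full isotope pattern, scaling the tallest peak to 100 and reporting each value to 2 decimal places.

Element Mx pattern (n=3): 0.15485415 : 0.40054454 : 0.34534846 : 0.09925285
Thallium pattern (n=1): 0.2952 : 0.7048
Convolve the two distributions (both contribute in 2-u steps):
  M: 0.15485415×0.2952 = 0.045713
  M+2: 0.15485415×0.7048 + 0.40054454×0.2952 = 0.227382
  M+4: 0.40054454×0.7048 + 0.34534846×0.2952 = 0.384251
  M+6: 0.34534846×0.7048 + 0.09925285×0.2952 = 0.272701
  M+8: 0.09925285×0.7048 = 0.069953
Scale to base peak (0.384251) = 100: 11.90 : 59.18 : 100.00 : 70.97 : 18.21

11.90 : 59.18 : 100.00 : 70.97 : 18.21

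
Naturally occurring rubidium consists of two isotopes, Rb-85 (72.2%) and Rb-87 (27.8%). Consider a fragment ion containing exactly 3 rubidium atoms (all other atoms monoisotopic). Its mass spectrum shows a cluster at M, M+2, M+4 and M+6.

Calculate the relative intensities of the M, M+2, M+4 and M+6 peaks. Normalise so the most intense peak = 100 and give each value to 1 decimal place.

86.6 : 100.0 : 38.5 : 4.9

The 3 Rb atoms are independent, so intensities follow the terms of (0.722 + 0.278)^3.
P(M) = 0.722^3 = 0.376367
P(M+2) = 3 × 0.722^2 × 0.278^1 = 0.434751
P(M+4) = 3 × 0.722^1 × 0.278^2 = 0.167397
P(M+6) = 0.278^3 = 0.021485
The M+2 peak is largest (0.434751); scaling to 100 gives 86.6 : 100.0 : 38.5 : 4.9.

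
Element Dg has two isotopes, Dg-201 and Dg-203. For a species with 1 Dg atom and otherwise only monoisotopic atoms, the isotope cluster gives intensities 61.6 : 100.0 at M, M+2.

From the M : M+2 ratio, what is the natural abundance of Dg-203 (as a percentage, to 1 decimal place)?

Let p = fractional abundance of Dg-201. I(M+2)/I(M) = [C(1,1)·p^0·(1−p)] / p^1 = 1·(1−p)/p = 100.0/61.6 = 1.6234
(1−p)/p = 1.6234/1 = 1.6234  ⇒  p = 1/(1 + 1.6234) = 0.3812
Dg-201: 38.1%, Dg-203: 61.9%.

61.9%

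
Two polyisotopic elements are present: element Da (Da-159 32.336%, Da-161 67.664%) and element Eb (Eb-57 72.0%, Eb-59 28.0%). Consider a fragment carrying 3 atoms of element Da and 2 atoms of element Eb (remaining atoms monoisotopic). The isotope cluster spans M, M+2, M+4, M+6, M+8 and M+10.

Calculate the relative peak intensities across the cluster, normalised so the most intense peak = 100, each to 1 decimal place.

Element Da pattern (n=3): 0.03381107 : 0.21225186 : 0.44414307 : 0.309794
Element Eb pattern (n=2): 0.5184 : 0.4032 : 0.0784
Convolve the two distributions (both contribute in 2-u steps):
  M: 0.03381107×0.5184 = 0.017528
  M+2: 0.03381107×0.4032 + 0.21225186×0.5184 = 0.123664
  M+4: 0.03381107×0.0784 + 0.21225186×0.4032 + 0.44414307×0.5184 = 0.318475
  M+6: 0.21225186×0.0784 + 0.44414307×0.4032 + 0.309794×0.5184 = 0.356316
  M+8: 0.44414307×0.0784 + 0.309794×0.4032 = 0.159730
  M+10: 0.309794×0.0784 = 0.024288
Scale to base peak (0.356316) = 100: 4.9 : 34.7 : 89.4 : 100.0 : 44.8 : 6.8

4.9 : 34.7 : 89.4 : 100.0 : 44.8 : 6.8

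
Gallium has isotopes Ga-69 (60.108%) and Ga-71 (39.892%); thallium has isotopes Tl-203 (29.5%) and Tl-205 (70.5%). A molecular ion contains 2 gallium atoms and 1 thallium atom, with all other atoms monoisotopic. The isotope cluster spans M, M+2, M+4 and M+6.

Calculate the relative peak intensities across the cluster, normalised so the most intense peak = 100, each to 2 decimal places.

26.90 : 100.00 : 97.19 : 28.32

Gallium pattern (n=2): 0.36129717 : 0.47956567 : 0.15913717
Thallium pattern (n=1): 0.2950 : 0.7050
Convolve the two distributions (both contribute in 2-u steps):
  M: 0.36129717×0.2950 = 0.106583
  M+2: 0.36129717×0.7050 + 0.47956567×0.2950 = 0.396186
  M+4: 0.47956567×0.7050 + 0.15913717×0.2950 = 0.385039
  M+6: 0.15913717×0.7050 = 0.112192
Scale to base peak (0.396186) = 100: 26.90 : 100.00 : 97.19 : 28.32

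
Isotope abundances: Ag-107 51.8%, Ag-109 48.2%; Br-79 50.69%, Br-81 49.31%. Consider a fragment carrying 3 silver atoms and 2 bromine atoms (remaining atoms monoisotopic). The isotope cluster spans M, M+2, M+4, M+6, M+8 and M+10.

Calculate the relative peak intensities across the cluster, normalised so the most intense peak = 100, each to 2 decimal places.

11.14 : 52.78 : 100.00 : 94.72 : 44.85 : 8.49

Silver pattern (n=3): 0.13899183 : 0.3879965 : 0.3610315 : 0.11198017
Bromine pattern (n=2): 0.25694761 : 0.49990478 : 0.24314761
Convolve the two distributions (both contribute in 2-u steps):
  M: 0.13899183×0.25694761 = 0.035714
  M+2: 0.13899183×0.49990478 + 0.3879965×0.25694761 = 0.169177
  M+4: 0.13899183×0.24314761 + 0.3879965×0.49990478 + 0.3610315×0.25694761 = 0.320523
  M+6: 0.3879965×0.24314761 + 0.3610315×0.49990478 + 0.11198017×0.25694761 = 0.303595
  M+8: 0.3610315×0.24314761 + 0.11198017×0.49990478 = 0.143763
  M+10: 0.11198017×0.24314761 = 0.027228
Scale to base peak (0.320523) = 100: 11.14 : 52.78 : 100.00 : 94.72 : 44.85 : 8.49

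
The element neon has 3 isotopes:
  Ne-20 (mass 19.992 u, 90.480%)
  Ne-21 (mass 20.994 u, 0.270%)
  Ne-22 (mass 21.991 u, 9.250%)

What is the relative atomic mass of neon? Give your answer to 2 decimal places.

20.18 u

The abundance-weighted mean is 0.90480 × 19.992 + 0.00270 × 20.994 + 0.09250 × 21.991
= 18.0888 + 0.0567 + 2.0342 = 20.1797 u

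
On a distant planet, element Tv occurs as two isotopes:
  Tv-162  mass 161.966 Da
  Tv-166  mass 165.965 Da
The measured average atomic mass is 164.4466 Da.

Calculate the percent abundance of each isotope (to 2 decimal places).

Tv-162: 37.97%, Tv-166: 62.03%

Writing the weighted mean with unknown fraction x of Tv-162:
161.966·x + 165.965·(1 − x) = 164.4466
(161.966 − 165.965)·x = 164.4466 − 165.965
x = -1.5184 / -3.999 = 0.37969 → 37.97% Tv-162, 62.03% Tv-166.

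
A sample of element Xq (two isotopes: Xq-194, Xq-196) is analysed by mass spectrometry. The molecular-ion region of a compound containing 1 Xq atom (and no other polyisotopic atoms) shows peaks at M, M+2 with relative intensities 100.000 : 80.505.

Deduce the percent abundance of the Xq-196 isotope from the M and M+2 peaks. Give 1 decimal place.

44.6%

Write p for the Xq-194 fraction. I(M+2)/I(M) = [C(1,1)·p^0·(1−p)] / p^1 = 1·(1−p)/p = 80.505/100.000 = 0.8050
(1−p)/p = 0.8050/1 = 0.8050  ⇒  p = 1/(1 + 0.8050) = 0.5540
Xq-194: 55.4%, Xq-196: 44.6%.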